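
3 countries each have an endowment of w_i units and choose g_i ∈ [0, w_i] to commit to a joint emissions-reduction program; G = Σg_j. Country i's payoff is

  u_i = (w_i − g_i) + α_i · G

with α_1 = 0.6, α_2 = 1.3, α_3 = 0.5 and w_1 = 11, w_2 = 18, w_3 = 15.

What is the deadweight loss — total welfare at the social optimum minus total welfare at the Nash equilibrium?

∂u_i/∂g_i = α_i − 1, so country i contributes w_i if α_i > 1, else 0.
α_i > 1 for i ∈ {2}; NE contributions (0, 18, 0), G = 18.
W^NE = Σw_i − G^NE + (Σα_i)·G^NE = 44 + 1.4·18 = 69.2.
Planner: ∂(Σu_j)/∂g_i = Σα_j − 1 = 1.4 > 0, so everyone contributes w_i; G^SO = 44, W^SO = 44 + 1.4·44 = 105.6.
Deadweight loss = 36.4.

36.4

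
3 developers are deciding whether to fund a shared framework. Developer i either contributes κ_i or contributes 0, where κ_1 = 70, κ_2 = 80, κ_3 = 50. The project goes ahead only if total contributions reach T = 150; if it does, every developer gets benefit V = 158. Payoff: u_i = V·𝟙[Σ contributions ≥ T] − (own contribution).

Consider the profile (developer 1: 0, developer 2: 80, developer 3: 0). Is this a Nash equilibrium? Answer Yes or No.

No

Total = 80 < 150: not provided.
Developer 1 (pledges 0, payoff 0): pledging 70 → total 150, payoff 88. Profitable deviation.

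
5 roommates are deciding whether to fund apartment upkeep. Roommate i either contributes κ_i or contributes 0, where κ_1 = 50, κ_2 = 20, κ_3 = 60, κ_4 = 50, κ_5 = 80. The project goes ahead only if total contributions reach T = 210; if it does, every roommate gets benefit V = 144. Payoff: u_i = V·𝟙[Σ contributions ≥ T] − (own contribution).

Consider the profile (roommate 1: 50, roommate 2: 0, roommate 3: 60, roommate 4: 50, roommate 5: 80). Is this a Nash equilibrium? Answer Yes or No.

Total = 240 ≥ 210: provided.
Roommate 1 (pledges 50, payoff 94): dropping to 0 → total 190, payoff 0. No gain.
Roommate 2 (pledges 0, payoff 144): pledging 20 → total 260, payoff 124. No gain.
Roommate 3 (pledges 60, payoff 84): dropping to 0 → total 180, payoff 0. No gain.
Roommate 4 (pledges 50, payoff 94): dropping to 0 → total 190, payoff 0. No gain.
Roommate 5 (pledges 80, payoff 64): dropping to 0 → total 160, payoff 0. No gain.

Yes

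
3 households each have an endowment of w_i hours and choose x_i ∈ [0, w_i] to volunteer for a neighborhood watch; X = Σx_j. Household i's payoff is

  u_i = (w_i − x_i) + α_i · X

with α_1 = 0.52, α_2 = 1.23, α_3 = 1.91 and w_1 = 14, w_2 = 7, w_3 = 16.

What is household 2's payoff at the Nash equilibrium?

∂u_i/∂x_i = α_i − 1, so household i contributes w_i if α_i > 1, else 0.
α_i > 1 for i ∈ {2, 3}; NE contributions (0, 7, 16), X = 23.
u_2 = (7 − 7) + 1.23·23 = 28.29.

28.29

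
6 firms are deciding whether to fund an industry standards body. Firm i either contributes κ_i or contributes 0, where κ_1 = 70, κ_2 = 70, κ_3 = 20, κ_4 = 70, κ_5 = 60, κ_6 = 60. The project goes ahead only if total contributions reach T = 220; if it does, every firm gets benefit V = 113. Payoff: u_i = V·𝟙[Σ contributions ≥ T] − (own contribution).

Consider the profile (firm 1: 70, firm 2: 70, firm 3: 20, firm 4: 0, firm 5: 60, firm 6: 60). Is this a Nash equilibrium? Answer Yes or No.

Total = 280 ≥ 220: provided.
Firm 1 (pledges 70, payoff 43): dropping to 0 → total 210, payoff 0. No gain.
Firm 2 (pledges 70, payoff 43): dropping to 0 → total 210, payoff 0. No gain.
Firm 3 (pledges 20, payoff 93): dropping to 0 → total 260, payoff 113. Profitable deviation.

No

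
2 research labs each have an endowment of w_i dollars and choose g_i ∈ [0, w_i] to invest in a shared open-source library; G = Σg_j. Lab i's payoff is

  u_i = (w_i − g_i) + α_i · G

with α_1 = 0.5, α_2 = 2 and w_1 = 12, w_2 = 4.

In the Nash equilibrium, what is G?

∂u_i/∂g_i = α_i − 1, so lab i contributes w_i if α_i > 1, else 0.
α_i > 1 for i ∈ {2}; NE contributions (0, 4), G = 4.

4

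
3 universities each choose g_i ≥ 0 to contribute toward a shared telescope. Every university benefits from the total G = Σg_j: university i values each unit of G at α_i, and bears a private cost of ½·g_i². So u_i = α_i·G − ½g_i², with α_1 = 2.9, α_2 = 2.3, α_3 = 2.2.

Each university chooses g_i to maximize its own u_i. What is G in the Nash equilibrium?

7.4

University i's FOC: ∂u_i/∂g_i = α_i − g_i = 0, so g_i* = α_i.
NE contributions = (2.9, 2.3, 2.2); G = 7.4.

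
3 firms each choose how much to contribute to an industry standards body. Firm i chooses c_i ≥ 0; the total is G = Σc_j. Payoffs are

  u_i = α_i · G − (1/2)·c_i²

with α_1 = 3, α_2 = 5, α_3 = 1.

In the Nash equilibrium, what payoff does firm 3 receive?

Firm i's FOC: ∂u_i/∂c_i = α_i − c_i = 0, so c_i* = α_i.
NE contributions = (3, 5, 1); G = 9.
u_3 = α_3·G − ½·(c_3)² = 1·9 − ½·1² = 8.5.

8.5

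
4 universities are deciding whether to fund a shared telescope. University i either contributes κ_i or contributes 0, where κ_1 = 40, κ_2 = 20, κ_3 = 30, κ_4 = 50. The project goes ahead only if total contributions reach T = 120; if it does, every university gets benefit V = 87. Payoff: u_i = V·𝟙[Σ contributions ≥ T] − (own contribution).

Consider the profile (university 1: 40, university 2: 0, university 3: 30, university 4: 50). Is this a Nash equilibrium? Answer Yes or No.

Yes

Total = 120 ≥ 120: provided.
University 1 (pledges 40, payoff 47): dropping to 0 → total 80, payoff 0. No gain.
University 2 (pledges 0, payoff 87): pledging 20 → total 140, payoff 67. No gain.
University 3 (pledges 30, payoff 57): dropping to 0 → total 90, payoff 0. No gain.
University 4 (pledges 50, payoff 37): dropping to 0 → total 70, payoff 0. No gain.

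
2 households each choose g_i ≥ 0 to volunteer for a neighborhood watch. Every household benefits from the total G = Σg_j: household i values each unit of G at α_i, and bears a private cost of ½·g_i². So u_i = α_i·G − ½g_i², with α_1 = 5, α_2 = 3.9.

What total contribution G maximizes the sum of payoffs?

Planner FOC: ∂(Σu_j)/∂g_i = (Σα_j) − g_i = 0, so g_i^SO = Σα_j = 8.9 for every i; G^SO = 17.8.

17.8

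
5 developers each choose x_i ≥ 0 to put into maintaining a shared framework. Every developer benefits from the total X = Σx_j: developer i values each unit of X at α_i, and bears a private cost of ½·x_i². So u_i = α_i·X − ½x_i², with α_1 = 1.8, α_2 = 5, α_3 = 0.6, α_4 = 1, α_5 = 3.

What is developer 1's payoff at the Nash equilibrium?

18.9

Developer i's FOC: ∂u_i/∂x_i = α_i − x_i = 0, so x_i* = α_i.
NE contributions = (1.8, 5, 0.6, 1, 3); X = 11.4.
u_1 = α_1·X − ½·(x_1)² = 1.8·11.4 − ½·1.8² = 18.9.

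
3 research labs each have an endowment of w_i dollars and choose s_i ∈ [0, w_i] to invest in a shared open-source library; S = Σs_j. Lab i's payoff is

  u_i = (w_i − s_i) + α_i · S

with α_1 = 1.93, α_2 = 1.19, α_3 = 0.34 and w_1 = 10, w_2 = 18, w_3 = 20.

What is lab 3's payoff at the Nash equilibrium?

∂u_i/∂s_i = α_i − 1, so lab i contributes w_i if α_i > 1, else 0.
α_i > 1 for i ∈ {1, 2}; NE contributions (10, 18, 0), S = 28.
u_3 = (20 − 0) + 0.34·28 = 29.52.

29.52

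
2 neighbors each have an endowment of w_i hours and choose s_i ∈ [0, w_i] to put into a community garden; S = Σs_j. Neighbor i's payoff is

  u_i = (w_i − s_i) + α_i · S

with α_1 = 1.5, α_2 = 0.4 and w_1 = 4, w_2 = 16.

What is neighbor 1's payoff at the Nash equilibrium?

∂u_i/∂s_i = α_i − 1, so neighbor i contributes w_i if α_i > 1, else 0.
α_i > 1 for i ∈ {1}; NE contributions (4, 0), S = 4.
u_1 = (4 − 4) + 1.5·4 = 6.

6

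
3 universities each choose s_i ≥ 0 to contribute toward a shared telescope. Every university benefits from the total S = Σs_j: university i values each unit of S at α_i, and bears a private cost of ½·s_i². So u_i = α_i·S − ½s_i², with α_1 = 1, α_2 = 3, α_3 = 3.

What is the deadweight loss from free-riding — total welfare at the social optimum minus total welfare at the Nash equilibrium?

34

University i's FOC: ∂u_i/∂s_i = α_i − s_i = 0, so s_i* = α_i.
NE contributions = (1, 3, 3); S = 7.
W^NE = (Σα)·S − ½Σα_i² = 7² − ½·19 = 39.5.
Planner sets s_i = Σα_j = 7 for every i, so S^SO = 3·7 = 21.
W^SO = (Σα)·S^SO − ½·3·(Σα)² = (3/2)·7² = 73.5.
Deadweight loss = W^SO − W^NE = 34.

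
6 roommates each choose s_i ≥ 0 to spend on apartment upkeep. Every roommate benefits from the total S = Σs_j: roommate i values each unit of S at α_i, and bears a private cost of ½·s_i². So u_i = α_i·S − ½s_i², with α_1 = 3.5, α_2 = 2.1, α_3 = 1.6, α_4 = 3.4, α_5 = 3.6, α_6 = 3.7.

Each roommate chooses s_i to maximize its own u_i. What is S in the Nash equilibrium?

Roommate i's FOC: ∂u_i/∂s_i = α_i − s_i = 0, so s_i* = α_i.
NE contributions = (3.5, 2.1, 1.6, 3.4, 3.6, 3.7); S = 17.9.

17.9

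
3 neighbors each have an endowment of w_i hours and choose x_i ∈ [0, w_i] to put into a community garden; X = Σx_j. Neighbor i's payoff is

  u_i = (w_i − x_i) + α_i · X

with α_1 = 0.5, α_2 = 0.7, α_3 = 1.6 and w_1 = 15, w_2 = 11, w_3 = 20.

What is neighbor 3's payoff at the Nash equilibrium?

32

∂u_i/∂x_i = α_i − 1, so neighbor i contributes w_i if α_i > 1, else 0.
α_i > 1 for i ∈ {3}; NE contributions (0, 0, 20), X = 20.
u_3 = (20 − 20) + 1.6·20 = 32.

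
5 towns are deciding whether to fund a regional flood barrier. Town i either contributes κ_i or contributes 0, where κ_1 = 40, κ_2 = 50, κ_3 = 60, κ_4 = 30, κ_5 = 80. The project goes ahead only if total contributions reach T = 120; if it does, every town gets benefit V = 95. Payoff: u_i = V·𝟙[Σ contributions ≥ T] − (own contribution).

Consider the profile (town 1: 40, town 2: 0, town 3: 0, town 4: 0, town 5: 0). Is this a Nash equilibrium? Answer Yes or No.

Total = 40 < 120: not provided.
Town 1 (pledges 40, payoff -40): dropping to 0 → total 0, payoff 0. Profitable deviation.

No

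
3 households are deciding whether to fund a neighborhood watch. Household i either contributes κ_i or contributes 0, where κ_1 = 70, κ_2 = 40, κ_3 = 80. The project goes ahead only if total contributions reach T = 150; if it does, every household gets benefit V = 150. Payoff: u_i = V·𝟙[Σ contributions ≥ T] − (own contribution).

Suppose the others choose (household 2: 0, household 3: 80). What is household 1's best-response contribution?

Others' total = 80. Contributing 70 brings total to 150 ≥ 150: gain V − κ_1 = 80.
Best response: 70.

70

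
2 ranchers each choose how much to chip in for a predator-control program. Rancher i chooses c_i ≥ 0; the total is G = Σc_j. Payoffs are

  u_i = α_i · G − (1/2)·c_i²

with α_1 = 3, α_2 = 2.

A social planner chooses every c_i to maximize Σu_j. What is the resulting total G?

Planner FOC: ∂(Σu_j)/∂c_i = (Σα_j) − c_i = 0, so c_i^SO = Σα_j = 5 for every i; G^SO = 10.

10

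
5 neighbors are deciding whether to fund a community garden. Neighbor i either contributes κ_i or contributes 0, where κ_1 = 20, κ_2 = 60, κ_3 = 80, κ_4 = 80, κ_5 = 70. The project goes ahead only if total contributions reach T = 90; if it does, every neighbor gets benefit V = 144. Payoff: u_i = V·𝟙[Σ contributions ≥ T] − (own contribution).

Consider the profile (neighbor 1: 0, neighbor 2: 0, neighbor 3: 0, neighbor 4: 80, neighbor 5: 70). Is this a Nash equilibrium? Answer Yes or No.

Total = 150 ≥ 90: provided.
Neighbor 1 (pledges 0, payoff 144): pledging 20 → total 170, payoff 124. No gain.
Neighbor 2 (pledges 0, payoff 144): pledging 60 → total 210, payoff 84. No gain.
Neighbor 3 (pledges 0, payoff 144): pledging 80 → total 230, payoff 64. No gain.
Neighbor 4 (pledges 80, payoff 64): dropping to 0 → total 70, payoff 0. No gain.
Neighbor 5 (pledges 70, payoff 74): dropping to 0 → total 80, payoff 0. No gain.

Yes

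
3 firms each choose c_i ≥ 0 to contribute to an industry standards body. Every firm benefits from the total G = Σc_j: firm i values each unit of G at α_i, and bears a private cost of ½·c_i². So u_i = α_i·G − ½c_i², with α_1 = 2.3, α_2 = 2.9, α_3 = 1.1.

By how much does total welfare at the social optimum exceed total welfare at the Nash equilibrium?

27.3

Firm i's FOC: ∂u_i/∂c_i = α_i − c_i = 0, so c_i* = α_i.
NE contributions = (2.3, 2.9, 1.1); G = 6.3.
W^NE = (Σα)·G − ½Σα_i² = 6.3² − ½·14.91 = 32.235.
Planner sets c_i = Σα_j = 6.3 for every i, so G^SO = 3·6.3 = 18.9.
W^SO = (Σα)·G^SO − ½·3·(Σα)² = (3/2)·6.3² = 59.535.
Deadweight loss = W^SO − W^NE = 27.3.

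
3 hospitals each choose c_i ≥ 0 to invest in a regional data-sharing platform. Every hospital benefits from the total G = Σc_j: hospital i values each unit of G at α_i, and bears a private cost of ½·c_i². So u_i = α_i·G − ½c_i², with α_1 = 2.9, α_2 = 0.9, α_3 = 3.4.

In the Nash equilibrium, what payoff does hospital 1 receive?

16.675

Hospital i's FOC: ∂u_i/∂c_i = α_i − c_i = 0, so c_i* = α_i.
NE contributions = (2.9, 0.9, 3.4); G = 7.2.
u_1 = α_1·G − ½·(c_1)² = 2.9·7.2 − ½·2.9² = 16.675.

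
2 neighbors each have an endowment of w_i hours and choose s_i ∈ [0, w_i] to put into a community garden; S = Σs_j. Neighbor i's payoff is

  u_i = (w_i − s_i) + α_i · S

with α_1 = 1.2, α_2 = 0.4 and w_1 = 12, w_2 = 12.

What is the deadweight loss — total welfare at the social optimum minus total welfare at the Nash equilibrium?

7.2

∂u_i/∂s_i = α_i − 1, so neighbor i contributes w_i if α_i > 1, else 0.
α_i > 1 for i ∈ {1}; NE contributions (12, 0), S = 12.
W^NE = Σw_i − S^NE + (Σα_i)·S^NE = 24 + 0.6·12 = 31.2.
Planner: ∂(Σu_j)/∂s_i = Σα_j − 1 = 0.6 > 0, so everyone contributes w_i; S^SO = 24, W^SO = 24 + 0.6·24 = 38.4.
Deadweight loss = 7.2.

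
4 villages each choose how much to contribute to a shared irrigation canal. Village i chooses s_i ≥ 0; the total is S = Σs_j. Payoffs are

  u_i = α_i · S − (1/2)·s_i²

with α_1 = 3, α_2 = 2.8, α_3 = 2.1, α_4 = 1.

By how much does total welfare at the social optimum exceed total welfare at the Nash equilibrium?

90.335

Village i's FOC: ∂u_i/∂s_i = α_i − s_i = 0, so s_i* = α_i.
NE contributions = (3, 2.8, 2.1, 1); S = 8.9.
W^NE = (Σα)·S − ½Σα_i² = 8.9² − ½·22.25 = 68.085.
Planner sets s_i = Σα_j = 8.9 for every i, so S^SO = 4·8.9 = 35.6.
W^SO = (Σα)·S^SO − ½·4·(Σα)² = (4/2)·8.9² = 158.42.
Deadweight loss = W^SO − W^NE = 90.335.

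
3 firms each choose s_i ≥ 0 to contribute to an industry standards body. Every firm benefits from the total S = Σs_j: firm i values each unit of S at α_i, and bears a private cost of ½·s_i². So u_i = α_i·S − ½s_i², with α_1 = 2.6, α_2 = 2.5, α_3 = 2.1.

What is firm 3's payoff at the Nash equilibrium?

12.915

Firm i's FOC: ∂u_i/∂s_i = α_i − s_i = 0, so s_i* = α_i.
NE contributions = (2.6, 2.5, 2.1); S = 7.2.
u_3 = α_3·S − ½·(s_3)² = 2.1·7.2 − ½·2.1² = 12.915.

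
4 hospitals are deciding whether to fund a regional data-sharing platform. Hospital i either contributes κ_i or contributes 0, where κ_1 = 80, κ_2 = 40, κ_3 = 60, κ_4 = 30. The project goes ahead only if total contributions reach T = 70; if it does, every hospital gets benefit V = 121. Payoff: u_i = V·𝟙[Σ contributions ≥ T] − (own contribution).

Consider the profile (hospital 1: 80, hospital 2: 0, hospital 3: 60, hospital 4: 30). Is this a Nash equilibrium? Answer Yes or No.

No

Total = 170 ≥ 70: provided.
Hospital 1 (pledges 80, payoff 41): dropping to 0 → total 90, payoff 121. Profitable deviation.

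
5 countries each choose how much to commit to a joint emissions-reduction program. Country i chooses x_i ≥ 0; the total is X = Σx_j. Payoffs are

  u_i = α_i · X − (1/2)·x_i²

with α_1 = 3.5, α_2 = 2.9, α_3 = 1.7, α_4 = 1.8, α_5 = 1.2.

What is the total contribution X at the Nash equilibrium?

11.1

Country i's FOC: ∂u_i/∂x_i = α_i − x_i = 0, so x_i* = α_i.
NE contributions = (3.5, 2.9, 1.7, 1.8, 1.2); X = 11.1.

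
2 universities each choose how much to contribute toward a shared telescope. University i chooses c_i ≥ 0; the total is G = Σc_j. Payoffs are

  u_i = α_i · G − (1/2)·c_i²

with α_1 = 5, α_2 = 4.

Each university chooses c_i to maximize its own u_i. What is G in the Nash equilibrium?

University i's FOC: ∂u_i/∂c_i = α_i − c_i = 0, so c_i* = α_i.
NE contributions = (5, 4); G = 9.

9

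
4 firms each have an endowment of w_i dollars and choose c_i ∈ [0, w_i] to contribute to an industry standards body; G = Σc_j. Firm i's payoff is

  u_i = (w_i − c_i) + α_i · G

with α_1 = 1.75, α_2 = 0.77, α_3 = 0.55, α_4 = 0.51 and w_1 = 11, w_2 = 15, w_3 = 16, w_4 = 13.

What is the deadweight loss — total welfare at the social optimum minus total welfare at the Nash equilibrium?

∂u_i/∂c_i = α_i − 1, so firm i contributes w_i if α_i > 1, else 0.
α_i > 1 for i ∈ {1}; NE contributions (11, 0, 0, 0), G = 11.
W^NE = Σw_i − G^NE + (Σα_i)·G^NE = 55 + 2.58·11 = 83.38.
Planner: ∂(Σu_j)/∂c_i = Σα_j − 1 = 2.58 > 0, so everyone contributes w_i; G^SO = 55, W^SO = 55 + 2.58·55 = 196.9.
Deadweight loss = 113.52.

113.52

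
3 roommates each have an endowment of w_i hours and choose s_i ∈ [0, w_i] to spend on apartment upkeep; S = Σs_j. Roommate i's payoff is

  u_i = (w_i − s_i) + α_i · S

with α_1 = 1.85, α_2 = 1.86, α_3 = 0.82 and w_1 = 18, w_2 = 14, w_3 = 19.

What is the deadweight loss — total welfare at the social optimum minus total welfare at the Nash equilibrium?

∂u_i/∂s_i = α_i − 1, so roommate i contributes w_i if α_i > 1, else 0.
α_i > 1 for i ∈ {1, 2}; NE contributions (18, 14, 0), S = 32.
W^NE = Σw_i − S^NE + (Σα_i)·S^NE = 51 + 3.53·32 = 163.96.
Planner: ∂(Σu_j)/∂s_i = Σα_j − 1 = 3.53 > 0, so everyone contributes w_i; S^SO = 51, W^SO = 51 + 3.53·51 = 231.03.
Deadweight loss = 67.07.

67.07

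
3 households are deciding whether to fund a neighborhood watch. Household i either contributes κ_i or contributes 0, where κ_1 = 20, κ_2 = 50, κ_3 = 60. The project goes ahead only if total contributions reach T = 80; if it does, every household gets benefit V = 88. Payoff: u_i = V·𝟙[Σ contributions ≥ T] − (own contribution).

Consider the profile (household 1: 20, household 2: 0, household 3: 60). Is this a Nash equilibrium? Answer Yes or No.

Yes

Total = 80 ≥ 80: provided.
Household 1 (pledges 20, payoff 68): dropping to 0 → total 60, payoff 0. No gain.
Household 2 (pledges 0, payoff 88): pledging 50 → total 130, payoff 38. No gain.
Household 3 (pledges 60, payoff 28): dropping to 0 → total 20, payoff 0. No gain.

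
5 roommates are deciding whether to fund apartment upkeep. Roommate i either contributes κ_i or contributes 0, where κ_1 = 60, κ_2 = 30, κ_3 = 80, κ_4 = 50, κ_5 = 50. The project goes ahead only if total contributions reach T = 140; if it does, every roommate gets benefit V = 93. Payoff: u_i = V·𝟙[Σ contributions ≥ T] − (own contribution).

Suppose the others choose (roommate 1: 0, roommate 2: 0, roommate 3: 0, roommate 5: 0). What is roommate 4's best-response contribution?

Others' total = 0. Even contributing 50 gives 50 < 140: no benefit either way.
Best response: 0.

0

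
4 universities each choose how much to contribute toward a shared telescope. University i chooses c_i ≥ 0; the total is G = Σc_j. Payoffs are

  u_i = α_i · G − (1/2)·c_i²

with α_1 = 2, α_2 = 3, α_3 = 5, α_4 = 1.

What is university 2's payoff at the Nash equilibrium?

University i's FOC: ∂u_i/∂c_i = α_i − c_i = 0, so c_i* = α_i.
NE contributions = (2, 3, 5, 1); G = 11.
u_2 = α_2·G − ½·(c_2)² = 3·11 − ½·3² = 28.5.

28.5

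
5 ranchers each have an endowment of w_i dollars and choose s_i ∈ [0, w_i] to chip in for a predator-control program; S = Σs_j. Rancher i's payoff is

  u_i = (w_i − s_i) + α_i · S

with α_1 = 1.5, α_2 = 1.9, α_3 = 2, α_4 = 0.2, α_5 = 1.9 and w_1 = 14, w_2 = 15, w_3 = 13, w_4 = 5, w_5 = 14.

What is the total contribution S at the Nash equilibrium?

∂u_i/∂s_i = α_i − 1, so rancher i contributes w_i if α_i > 1, else 0.
α_i > 1 for i ∈ {1, 2, 3, 5}; NE contributions (14, 15, 13, 0, 14), S = 56.

56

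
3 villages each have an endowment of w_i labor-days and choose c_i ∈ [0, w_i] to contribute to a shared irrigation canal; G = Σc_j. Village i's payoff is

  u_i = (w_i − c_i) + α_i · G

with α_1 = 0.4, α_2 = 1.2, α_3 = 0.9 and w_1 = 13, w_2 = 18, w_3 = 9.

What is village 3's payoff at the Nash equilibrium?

25.2

∂u_i/∂c_i = α_i − 1, so village i contributes w_i if α_i > 1, else 0.
α_i > 1 for i ∈ {2}; NE contributions (0, 18, 0), G = 18.
u_3 = (9 − 0) + 0.9·18 = 25.2.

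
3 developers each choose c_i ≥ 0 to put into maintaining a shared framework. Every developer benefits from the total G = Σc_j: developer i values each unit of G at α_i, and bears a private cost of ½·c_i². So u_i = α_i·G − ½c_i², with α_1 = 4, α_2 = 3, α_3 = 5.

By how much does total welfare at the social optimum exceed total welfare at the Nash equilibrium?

Developer i's FOC: ∂u_i/∂c_i = α_i − c_i = 0, so c_i* = α_i.
NE contributions = (4, 3, 5); G = 12.
W^NE = (Σα)·G − ½Σα_i² = 12² − ½·50 = 119.
Planner sets c_i = Σα_j = 12 for every i, so G^SO = 3·12 = 36.
W^SO = (Σα)·G^SO − ½·3·(Σα)² = (3/2)·12² = 216.
Deadweight loss = W^SO − W^NE = 97.

97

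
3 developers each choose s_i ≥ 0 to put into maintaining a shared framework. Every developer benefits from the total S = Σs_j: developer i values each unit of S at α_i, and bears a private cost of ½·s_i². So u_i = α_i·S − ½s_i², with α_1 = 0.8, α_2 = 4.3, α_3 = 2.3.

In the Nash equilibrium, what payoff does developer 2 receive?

Developer i's FOC: ∂u_i/∂s_i = α_i − s_i = 0, so s_i* = α_i.
NE contributions = (0.8, 4.3, 2.3); S = 7.4.
u_2 = α_2·S − ½·(s_2)² = 4.3·7.4 − ½·4.3² = 22.575.

22.575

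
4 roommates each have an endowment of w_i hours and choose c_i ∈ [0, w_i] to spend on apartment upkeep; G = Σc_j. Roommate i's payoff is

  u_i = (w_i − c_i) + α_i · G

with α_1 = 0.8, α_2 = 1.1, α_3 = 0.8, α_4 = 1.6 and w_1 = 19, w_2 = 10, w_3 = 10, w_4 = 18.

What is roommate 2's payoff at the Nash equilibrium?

30.8

∂u_i/∂c_i = α_i − 1, so roommate i contributes w_i if α_i > 1, else 0.
α_i > 1 for i ∈ {2, 4}; NE contributions (0, 10, 0, 18), G = 28.
u_2 = (10 − 10) + 1.1·28 = 30.8.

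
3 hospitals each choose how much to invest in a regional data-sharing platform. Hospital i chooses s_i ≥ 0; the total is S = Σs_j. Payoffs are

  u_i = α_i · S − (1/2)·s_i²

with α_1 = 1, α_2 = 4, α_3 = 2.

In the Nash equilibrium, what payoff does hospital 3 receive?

12

Hospital i's FOC: ∂u_i/∂s_i = α_i − s_i = 0, so s_i* = α_i.
NE contributions = (1, 4, 2); S = 7.
u_3 = α_3·S − ½·(s_3)² = 2·7 − ½·2² = 12.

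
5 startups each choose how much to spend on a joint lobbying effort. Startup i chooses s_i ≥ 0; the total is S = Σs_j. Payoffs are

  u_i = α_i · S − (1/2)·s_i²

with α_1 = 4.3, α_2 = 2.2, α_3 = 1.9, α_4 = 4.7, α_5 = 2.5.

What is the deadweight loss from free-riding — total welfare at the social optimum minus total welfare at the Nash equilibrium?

Startup i's FOC: ∂u_i/∂s_i = α_i − s_i = 0, so s_i* = α_i.
NE contributions = (4.3, 2.2, 1.9, 4.7, 2.5); S = 15.6.
W^NE = (Σα)·S − ½Σα_i² = 15.6² − ½·55.28 = 215.72.
Planner sets s_i = Σα_j = 15.6 for every i, so S^SO = 5·15.6 = 78.
W^SO = (Σα)·S^SO − ½·5·(Σα)² = (5/2)·15.6² = 608.4.
Deadweight loss = W^SO − W^NE = 392.68.

392.68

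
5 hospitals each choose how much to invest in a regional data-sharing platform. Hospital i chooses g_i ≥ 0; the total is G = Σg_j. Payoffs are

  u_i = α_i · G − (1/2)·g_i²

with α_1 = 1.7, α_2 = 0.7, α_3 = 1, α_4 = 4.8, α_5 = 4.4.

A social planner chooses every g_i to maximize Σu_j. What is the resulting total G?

Planner FOC: ∂(Σu_j)/∂g_i = (Σα_j) − g_i = 0, so g_i^SO = Σα_j = 12.6 for every i; G^SO = 63.

63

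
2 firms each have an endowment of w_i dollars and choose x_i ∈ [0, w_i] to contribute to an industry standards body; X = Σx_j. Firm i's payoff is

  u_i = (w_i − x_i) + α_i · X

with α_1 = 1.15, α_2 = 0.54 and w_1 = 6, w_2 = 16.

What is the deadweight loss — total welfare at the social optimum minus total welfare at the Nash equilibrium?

11.04

∂u_i/∂x_i = α_i − 1, so firm i contributes w_i if α_i > 1, else 0.
α_i > 1 for i ∈ {1}; NE contributions (6, 0), X = 6.
W^NE = Σw_i − X^NE + (Σα_i)·X^NE = 22 + 0.69·6 = 26.14.
Planner: ∂(Σu_j)/∂x_i = Σα_j − 1 = 0.69 > 0, so everyone contributes w_i; X^SO = 22, W^SO = 22 + 0.69·22 = 37.18.
Deadweight loss = 11.04.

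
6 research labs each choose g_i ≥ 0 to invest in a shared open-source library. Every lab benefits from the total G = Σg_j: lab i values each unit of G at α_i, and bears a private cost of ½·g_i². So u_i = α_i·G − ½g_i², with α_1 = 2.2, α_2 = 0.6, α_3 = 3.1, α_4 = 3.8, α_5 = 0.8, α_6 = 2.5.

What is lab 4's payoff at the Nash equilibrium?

42.18

Lab i's FOC: ∂u_i/∂g_i = α_i − g_i = 0, so g_i* = α_i.
NE contributions = (2.2, 0.6, 3.1, 3.8, 0.8, 2.5); G = 13.
u_4 = α_4·G − ½·(g_4)² = 3.8·13 − ½·3.8² = 42.18.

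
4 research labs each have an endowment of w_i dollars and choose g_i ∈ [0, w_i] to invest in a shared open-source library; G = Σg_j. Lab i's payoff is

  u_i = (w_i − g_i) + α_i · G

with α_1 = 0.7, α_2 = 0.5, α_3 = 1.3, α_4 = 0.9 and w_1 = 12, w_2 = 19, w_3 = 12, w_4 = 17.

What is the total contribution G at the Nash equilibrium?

∂u_i/∂g_i = α_i − 1, so lab i contributes w_i if α_i > 1, else 0.
α_i > 1 for i ∈ {3}; NE contributions (0, 0, 12, 0), G = 12.

12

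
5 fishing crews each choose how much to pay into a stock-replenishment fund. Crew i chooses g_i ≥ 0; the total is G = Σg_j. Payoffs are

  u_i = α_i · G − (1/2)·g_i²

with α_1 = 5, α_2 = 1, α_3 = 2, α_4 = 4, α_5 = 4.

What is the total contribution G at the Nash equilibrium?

16

Crew i's FOC: ∂u_i/∂g_i = α_i − g_i = 0, so g_i* = α_i.
NE contributions = (5, 1, 2, 4, 4); G = 16.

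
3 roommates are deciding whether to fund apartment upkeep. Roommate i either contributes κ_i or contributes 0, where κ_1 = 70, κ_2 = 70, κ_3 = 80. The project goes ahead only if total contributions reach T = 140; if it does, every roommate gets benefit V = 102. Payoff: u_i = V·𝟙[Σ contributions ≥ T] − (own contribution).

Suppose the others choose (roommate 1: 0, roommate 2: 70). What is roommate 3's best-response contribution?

Others' total = 70. Contributing 80 brings total to 150 ≥ 140: gain V − κ_3 = 22.
Best response: 80.

80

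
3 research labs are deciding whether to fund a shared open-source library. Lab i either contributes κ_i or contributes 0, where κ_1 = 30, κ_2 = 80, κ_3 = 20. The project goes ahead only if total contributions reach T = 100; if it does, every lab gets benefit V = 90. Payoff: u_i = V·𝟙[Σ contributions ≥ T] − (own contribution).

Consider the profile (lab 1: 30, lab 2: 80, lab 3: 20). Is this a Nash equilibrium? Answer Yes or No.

Total = 130 ≥ 100: provided.
Lab 1 (pledges 30, payoff 60): dropping to 0 → total 100, payoff 90. Profitable deviation.

No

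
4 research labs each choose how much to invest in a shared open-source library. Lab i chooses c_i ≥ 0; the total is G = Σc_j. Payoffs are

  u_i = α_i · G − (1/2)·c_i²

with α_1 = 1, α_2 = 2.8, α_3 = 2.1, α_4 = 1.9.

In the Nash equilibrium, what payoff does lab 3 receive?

14.175

Lab i's FOC: ∂u_i/∂c_i = α_i − c_i = 0, so c_i* = α_i.
NE contributions = (1, 2.8, 2.1, 1.9); G = 7.8.
u_3 = α_3·G − ½·(c_3)² = 2.1·7.8 − ½·2.1² = 14.175.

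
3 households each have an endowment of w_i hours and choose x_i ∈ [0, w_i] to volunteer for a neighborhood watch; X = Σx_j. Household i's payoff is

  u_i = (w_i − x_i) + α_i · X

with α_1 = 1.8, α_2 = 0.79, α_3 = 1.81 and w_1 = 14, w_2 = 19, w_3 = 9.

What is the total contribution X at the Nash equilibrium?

23

∂u_i/∂x_i = α_i − 1, so household i contributes w_i if α_i > 1, else 0.
α_i > 1 for i ∈ {1, 3}; NE contributions (14, 0, 9), X = 23.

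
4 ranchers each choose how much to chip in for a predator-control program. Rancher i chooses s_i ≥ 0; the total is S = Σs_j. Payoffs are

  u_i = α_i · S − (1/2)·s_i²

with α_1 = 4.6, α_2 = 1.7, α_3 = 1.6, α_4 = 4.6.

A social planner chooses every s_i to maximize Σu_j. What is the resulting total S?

50

Planner FOC: ∂(Σu_j)/∂s_i = (Σα_j) − s_i = 0, so s_i^SO = Σα_j = 12.5 for every i; S^SO = 50.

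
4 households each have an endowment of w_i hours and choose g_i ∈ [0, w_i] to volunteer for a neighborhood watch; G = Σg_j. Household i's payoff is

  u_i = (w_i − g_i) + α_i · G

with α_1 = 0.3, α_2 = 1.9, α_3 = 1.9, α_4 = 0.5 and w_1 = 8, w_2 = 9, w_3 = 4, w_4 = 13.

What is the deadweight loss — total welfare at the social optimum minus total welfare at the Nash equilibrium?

∂u_i/∂g_i = α_i − 1, so household i contributes w_i if α_i > 1, else 0.
α_i > 1 for i ∈ {2, 3}; NE contributions (0, 9, 4, 0), G = 13.
W^NE = Σw_i − G^NE + (Σα_i)·G^NE = 34 + 3.6·13 = 80.8.
Planner: ∂(Σu_j)/∂g_i = Σα_j − 1 = 3.6 > 0, so everyone contributes w_i; G^SO = 34, W^SO = 34 + 3.6·34 = 156.4.
Deadweight loss = 75.6.

75.6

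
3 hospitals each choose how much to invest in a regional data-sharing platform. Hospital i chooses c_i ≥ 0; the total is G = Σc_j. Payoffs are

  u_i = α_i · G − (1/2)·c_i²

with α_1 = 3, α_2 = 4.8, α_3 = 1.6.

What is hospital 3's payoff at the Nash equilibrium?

Hospital i's FOC: ∂u_i/∂c_i = α_i − c_i = 0, so c_i* = α_i.
NE contributions = (3, 4.8, 1.6); G = 9.4.
u_3 = α_3·G − ½·(c_3)² = 1.6·9.4 − ½·1.6² = 13.76.

13.76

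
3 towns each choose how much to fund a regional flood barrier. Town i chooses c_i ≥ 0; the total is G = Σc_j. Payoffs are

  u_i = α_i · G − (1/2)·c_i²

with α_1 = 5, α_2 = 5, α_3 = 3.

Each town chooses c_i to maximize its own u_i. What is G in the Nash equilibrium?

13

Town i's FOC: ∂u_i/∂c_i = α_i − c_i = 0, so c_i* = α_i.
NE contributions = (5, 5, 3); G = 13.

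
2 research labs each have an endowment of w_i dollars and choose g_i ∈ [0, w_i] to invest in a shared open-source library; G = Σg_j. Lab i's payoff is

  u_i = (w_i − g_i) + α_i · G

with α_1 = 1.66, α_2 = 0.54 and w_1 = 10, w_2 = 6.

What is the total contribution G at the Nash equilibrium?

10

∂u_i/∂g_i = α_i − 1, so lab i contributes w_i if α_i > 1, else 0.
α_i > 1 for i ∈ {1}; NE contributions (10, 0), G = 10.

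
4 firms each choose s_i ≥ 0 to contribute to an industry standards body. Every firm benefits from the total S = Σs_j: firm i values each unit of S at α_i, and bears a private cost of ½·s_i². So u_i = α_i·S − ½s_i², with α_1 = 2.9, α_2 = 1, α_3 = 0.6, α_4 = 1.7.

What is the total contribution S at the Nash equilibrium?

Firm i's FOC: ∂u_i/∂s_i = α_i − s_i = 0, so s_i* = α_i.
NE contributions = (2.9, 1, 0.6, 1.7); S = 6.2.

6.2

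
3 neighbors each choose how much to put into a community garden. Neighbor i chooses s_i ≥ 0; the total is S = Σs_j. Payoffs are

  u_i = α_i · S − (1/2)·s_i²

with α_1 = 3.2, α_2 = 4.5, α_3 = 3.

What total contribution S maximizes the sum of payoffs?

32.1

Planner FOC: ∂(Σu_j)/∂s_i = (Σα_j) − s_i = 0, so s_i^SO = Σα_j = 10.7 for every i; S^SO = 32.1.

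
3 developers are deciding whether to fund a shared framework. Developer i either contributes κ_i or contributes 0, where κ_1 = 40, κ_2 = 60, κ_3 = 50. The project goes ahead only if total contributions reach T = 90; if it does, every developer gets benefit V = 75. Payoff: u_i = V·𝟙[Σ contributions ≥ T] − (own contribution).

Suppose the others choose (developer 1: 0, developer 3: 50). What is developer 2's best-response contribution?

60

Others' total = 50. Contributing 60 brings total to 110 ≥ 90: gain V − κ_2 = 15.
Best response: 60.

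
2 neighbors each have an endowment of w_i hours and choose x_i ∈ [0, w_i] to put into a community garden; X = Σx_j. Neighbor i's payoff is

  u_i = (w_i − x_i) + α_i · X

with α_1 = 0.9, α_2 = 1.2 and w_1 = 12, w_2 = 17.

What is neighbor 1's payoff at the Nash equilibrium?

27.3

∂u_i/∂x_i = α_i − 1, so neighbor i contributes w_i if α_i > 1, else 0.
α_i > 1 for i ∈ {2}; NE contributions (0, 17), X = 17.
u_1 = (12 − 0) + 0.9·17 = 27.3.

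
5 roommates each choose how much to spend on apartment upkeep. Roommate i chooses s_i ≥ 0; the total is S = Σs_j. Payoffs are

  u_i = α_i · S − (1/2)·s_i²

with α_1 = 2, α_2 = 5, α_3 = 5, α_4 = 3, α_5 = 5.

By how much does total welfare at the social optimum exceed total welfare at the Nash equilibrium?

Roommate i's FOC: ∂u_i/∂s_i = α_i − s_i = 0, so s_i* = α_i.
NE contributions = (2, 5, 5, 3, 5); S = 20.
W^NE = (Σα)·S − ½Σα_i² = 20² − ½·88 = 356.
Planner sets s_i = Σα_j = 20 for every i, so S^SO = 5·20 = 100.
W^SO = (Σα)·S^SO − ½·5·(Σα)² = (5/2)·20² = 1000.
Deadweight loss = W^SO − W^NE = 644.

644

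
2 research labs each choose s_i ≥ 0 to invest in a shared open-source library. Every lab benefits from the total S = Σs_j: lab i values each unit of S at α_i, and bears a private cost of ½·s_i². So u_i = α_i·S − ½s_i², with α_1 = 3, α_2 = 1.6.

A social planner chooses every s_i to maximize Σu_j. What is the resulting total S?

9.2

Planner FOC: ∂(Σu_j)/∂s_i = (Σα_j) − s_i = 0, so s_i^SO = Σα_j = 4.6 for every i; S^SO = 9.2.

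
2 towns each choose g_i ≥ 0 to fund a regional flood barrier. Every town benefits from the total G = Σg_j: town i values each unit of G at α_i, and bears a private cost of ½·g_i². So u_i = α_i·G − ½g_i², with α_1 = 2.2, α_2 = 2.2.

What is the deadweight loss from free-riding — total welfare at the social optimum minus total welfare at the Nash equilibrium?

4.84

Town i's FOC: ∂u_i/∂g_i = α_i − g_i = 0, so g_i* = α_i.
NE contributions = (2.2, 2.2); G = 4.4.
W^NE = (Σα)·G − ½Σα_i² = 4.4² − ½·9.68 = 14.52.
Planner sets g_i = Σα_j = 4.4 for every i, so G^SO = 2·4.4 = 8.8.
W^SO = (Σα)·G^SO − ½·2·(Σα)² = (2/2)·4.4² = 19.36.
Deadweight loss = W^SO − W^NE = 4.84.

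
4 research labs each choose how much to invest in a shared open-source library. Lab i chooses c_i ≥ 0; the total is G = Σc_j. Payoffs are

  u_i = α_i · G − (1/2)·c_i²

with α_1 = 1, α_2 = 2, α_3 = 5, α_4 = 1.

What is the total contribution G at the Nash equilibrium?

Lab i's FOC: ∂u_i/∂c_i = α_i − c_i = 0, so c_i* = α_i.
NE contributions = (1, 2, 5, 1); G = 9.

9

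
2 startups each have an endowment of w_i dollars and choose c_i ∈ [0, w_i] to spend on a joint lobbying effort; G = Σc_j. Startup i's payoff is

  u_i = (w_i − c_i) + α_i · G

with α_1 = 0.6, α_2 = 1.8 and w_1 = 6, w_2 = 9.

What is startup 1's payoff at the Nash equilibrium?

∂u_i/∂c_i = α_i − 1, so startup i contributes w_i if α_i > 1, else 0.
α_i > 1 for i ∈ {2}; NE contributions (0, 9), G = 9.
u_1 = (6 − 0) + 0.6·9 = 11.4.

11.4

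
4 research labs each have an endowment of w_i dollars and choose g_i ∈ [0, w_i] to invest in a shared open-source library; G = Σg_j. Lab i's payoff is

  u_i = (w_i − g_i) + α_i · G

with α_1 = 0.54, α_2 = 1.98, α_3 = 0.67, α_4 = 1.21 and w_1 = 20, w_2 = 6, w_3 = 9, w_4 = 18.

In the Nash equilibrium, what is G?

24

∂u_i/∂g_i = α_i − 1, so lab i contributes w_i if α_i > 1, else 0.
α_i > 1 for i ∈ {2, 4}; NE contributions (0, 6, 0, 18), G = 24.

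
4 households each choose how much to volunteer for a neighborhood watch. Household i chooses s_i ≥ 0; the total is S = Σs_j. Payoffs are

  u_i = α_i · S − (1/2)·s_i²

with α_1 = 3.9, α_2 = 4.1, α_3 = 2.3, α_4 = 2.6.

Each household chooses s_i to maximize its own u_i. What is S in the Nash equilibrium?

12.9

Household i's FOC: ∂u_i/∂s_i = α_i − s_i = 0, so s_i* = α_i.
NE contributions = (3.9, 4.1, 2.3, 2.6); S = 12.9.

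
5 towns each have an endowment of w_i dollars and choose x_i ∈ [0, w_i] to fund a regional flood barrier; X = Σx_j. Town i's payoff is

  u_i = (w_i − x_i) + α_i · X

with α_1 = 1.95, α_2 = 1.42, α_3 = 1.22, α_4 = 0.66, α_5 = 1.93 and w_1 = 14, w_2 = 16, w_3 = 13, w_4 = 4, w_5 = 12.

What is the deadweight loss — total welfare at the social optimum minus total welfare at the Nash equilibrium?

∂u_i/∂x_i = α_i − 1, so town i contributes w_i if α_i > 1, else 0.
α_i > 1 for i ∈ {1, 2, 3, 5}; NE contributions (14, 16, 13, 0, 12), X = 55.
W^NE = Σw_i − X^NE + (Σα_i)·X^NE = 59 + 6.18·55 = 398.9.
Planner: ∂(Σu_j)/∂x_i = Σα_j − 1 = 6.18 > 0, so everyone contributes w_i; X^SO = 59, W^SO = 59 + 6.18·59 = 423.62.
Deadweight loss = 24.72.

24.72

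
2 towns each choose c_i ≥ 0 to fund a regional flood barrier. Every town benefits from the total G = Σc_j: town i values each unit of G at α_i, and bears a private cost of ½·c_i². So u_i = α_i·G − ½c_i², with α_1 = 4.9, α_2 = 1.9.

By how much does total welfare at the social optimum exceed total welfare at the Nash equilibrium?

13.81

Town i's FOC: ∂u_i/∂c_i = α_i − c_i = 0, so c_i* = α_i.
NE contributions = (4.9, 1.9); G = 6.8.
W^NE = (Σα)·G − ½Σα_i² = 6.8² − ½·27.62 = 32.43.
Planner sets c_i = Σα_j = 6.8 for every i, so G^SO = 2·6.8 = 13.6.
W^SO = (Σα)·G^SO − ½·2·(Σα)² = (2/2)·6.8² = 46.24.
Deadweight loss = W^SO − W^NE = 13.81.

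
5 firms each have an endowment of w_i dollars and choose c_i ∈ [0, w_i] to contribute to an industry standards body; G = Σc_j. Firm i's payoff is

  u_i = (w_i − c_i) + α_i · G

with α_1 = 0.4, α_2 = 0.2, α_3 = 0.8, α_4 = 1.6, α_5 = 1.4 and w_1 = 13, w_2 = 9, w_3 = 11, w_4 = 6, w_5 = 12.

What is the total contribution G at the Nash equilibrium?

∂u_i/∂c_i = α_i − 1, so firm i contributes w_i if α_i > 1, else 0.
α_i > 1 for i ∈ {4, 5}; NE contributions (0, 0, 0, 6, 12), G = 18.

18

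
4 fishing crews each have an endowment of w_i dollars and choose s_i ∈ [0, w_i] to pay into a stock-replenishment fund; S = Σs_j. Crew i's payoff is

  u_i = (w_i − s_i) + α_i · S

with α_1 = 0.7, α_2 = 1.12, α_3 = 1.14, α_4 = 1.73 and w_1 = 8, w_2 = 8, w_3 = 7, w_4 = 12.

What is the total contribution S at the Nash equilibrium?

∂u_i/∂s_i = α_i − 1, so crew i contributes w_i if α_i > 1, else 0.
α_i > 1 for i ∈ {2, 3, 4}; NE contributions (0, 8, 7, 12), S = 27.

27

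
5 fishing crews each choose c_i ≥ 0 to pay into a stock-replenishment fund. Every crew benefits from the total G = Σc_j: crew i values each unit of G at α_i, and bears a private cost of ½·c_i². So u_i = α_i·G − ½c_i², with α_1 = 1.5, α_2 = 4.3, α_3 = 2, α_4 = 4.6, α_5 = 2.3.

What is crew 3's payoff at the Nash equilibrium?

Crew i's FOC: ∂u_i/∂c_i = α_i − c_i = 0, so c_i* = α_i.
NE contributions = (1.5, 4.3, 2, 4.6, 2.3); G = 14.7.
u_3 = α_3·G − ½·(c_3)² = 2·14.7 − ½·2² = 27.4.

27.4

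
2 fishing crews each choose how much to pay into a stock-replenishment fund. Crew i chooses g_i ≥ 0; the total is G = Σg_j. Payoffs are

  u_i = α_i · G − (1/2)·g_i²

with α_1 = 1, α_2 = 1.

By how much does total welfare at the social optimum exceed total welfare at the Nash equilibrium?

1

Crew i's FOC: ∂u_i/∂g_i = α_i − g_i = 0, so g_i* = α_i.
NE contributions = (1, 1); G = 2.
W^NE = (Σα)·G − ½Σα_i² = 2² − ½·2 = 3.
Planner sets g_i = Σα_j = 2 for every i, so G^SO = 2·2 = 4.
W^SO = (Σα)·G^SO − ½·2·(Σα)² = (2/2)·2² = 4.
Deadweight loss = W^SO − W^NE = 1.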